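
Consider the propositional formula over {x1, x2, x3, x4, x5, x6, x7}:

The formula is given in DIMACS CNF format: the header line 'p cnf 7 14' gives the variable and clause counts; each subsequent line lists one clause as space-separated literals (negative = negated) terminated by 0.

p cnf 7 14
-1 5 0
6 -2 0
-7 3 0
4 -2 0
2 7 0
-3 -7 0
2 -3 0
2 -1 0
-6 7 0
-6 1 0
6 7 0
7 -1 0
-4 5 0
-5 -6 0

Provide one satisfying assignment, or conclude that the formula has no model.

Try x1 = False.
Unit clause (¬x6) forces x6 = False.
Unit clause (¬x2) forces x2 = False.
Unit clause (x7) forces x7 = True.
Unit clause (x3) forces x3 = True.
But (¬x3) is also a unit clause — contradiction.
That branch fails; take x1 = True instead.
Unit clause (x5) forces x5 = True.
Unit clause (x2) forces x2 = True.
Unit clause (x6) forces x6 = True.
But (¬x6) is also a unit clause — contradiction.
Both values of x1 lead to a conflict.

UNSATISFIABLE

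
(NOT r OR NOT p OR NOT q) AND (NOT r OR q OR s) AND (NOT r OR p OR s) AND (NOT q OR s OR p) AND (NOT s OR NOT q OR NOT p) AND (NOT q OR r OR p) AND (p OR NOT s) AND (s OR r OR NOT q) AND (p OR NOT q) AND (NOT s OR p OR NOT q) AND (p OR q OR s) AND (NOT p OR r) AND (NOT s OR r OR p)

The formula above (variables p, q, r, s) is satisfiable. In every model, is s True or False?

True

Suppose s = false.
Try r = false.
Unit clause (NOT q) forces q = false.
Unit clause (p) forces p = true.
But (NOT p) is also a unit clause — contradiction.
That branch fails; take r = true instead.
Unit clause (q) forces q = true.
Unit clause (NOT p) forces p = false.
But (p) is also a unit clause — contradiction.
Neither r = true nor r = false works.
So every satisfying assignment has s = True.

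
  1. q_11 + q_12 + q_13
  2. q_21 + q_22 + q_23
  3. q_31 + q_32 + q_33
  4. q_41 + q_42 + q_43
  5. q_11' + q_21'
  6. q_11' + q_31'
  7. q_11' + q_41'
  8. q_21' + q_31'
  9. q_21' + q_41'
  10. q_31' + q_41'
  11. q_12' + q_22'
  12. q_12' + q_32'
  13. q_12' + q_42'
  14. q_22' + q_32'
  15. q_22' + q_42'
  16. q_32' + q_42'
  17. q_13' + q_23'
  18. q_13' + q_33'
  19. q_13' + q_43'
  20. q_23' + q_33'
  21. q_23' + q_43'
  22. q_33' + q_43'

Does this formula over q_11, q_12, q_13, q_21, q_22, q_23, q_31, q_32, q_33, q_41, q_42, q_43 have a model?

Try q_11 = 0.
Try q_12 = 1.
From the singleton clause (q_22'), q_22 = 0.
From the singleton clause (q_32'), q_32 = 0.
From the singleton clause (q_42'), q_42 = 0.
Try q_21 = 1.
From the singleton clause (q_31'), q_31 = 0.
From the singleton clause (q_33), q_33 = 1.
From the singleton clause (q_41'), q_41 = 0.
From the singleton clause (q_43), q_43 = 1.
That conflicts with the unit clause (q_43').
That branch fails; take q_21 = 0 instead.
From the singleton clause (q_23), q_23 = 1.
From the singleton clause (q_13'), q_13 = 0.
From the singleton clause (q_33'), q_33 = 0.
From the singleton clause (q_31), q_31 = 1.
From the singleton clause (q_41'), q_41 = 0.
From the singleton clause (q_43), q_43 = 1.
That conflicts with the unit clause (q_43').
Both values of q_21 lead to a conflict.
That branch fails; take q_12 = 0 instead.
From the singleton clause (q_13), q_13 = 1.
From the singleton clause (q_23'), q_23 = 0.
From the singleton clause (q_33'), q_33 = 0.
From the singleton clause (q_43'), q_43 = 0.
Try q_21 = 1.
From the singleton clause (q_31'), q_31 = 0.
From the singleton clause (q_32), q_32 = 1.
From the singleton clause (q_41'), q_41 = 0.
From the singleton clause (q_42), q_42 = 1.
That conflicts with the unit clause (q_42').
That branch fails; take q_21 = 0 instead.
From the singleton clause (q_22), q_22 = 1.
From the singleton clause (q_32'), q_32 = 0.
From the singleton clause (q_31), q_31 = 1.
From the singleton clause (q_41'), q_41 = 0.
From the singleton clause (q_42), q_42 = 1.
That conflicts with the unit clause (q_42').
Both values of q_21 lead to a conflict.
Both values of q_12 lead to a conflict.
That branch fails; take q_11 = 1 instead.
From the singleton clause (q_21'), q_21 = 0.
From the singleton clause (q_31'), q_31 = 0.
From the singleton clause (q_41'), q_41 = 0.
Try q_22 = 1.
From the singleton clause (q_12'), q_12 = 0.
From the singleton clause (q_32'), q_32 = 0.
From the singleton clause (q_33), q_33 = 1.
From the singleton clause (q_42'), q_42 = 0.
From the singleton clause (q_43), q_43 = 1.
That conflicts with the unit clause (q_43').
That branch fails; take q_22 = 0 instead.
From the singleton clause (q_23), q_23 = 1.
From the singleton clause (q_13'), q_13 = 0.
From the singleton clause (q_33'), q_33 = 0.
From the singleton clause (q_32), q_32 = 1.
From the singleton clause (q_12'), q_12 = 0.
From the singleton clause (q_42'), q_42 = 0.
From the singleton clause (q_43), q_43 = 1.
That conflicts with the unit clause (q_43').
Both values of q_22 lead to a conflict.
Both values of q_11 lead to a conflict.
No assignment satisfies every clause.

No, unsatisfiable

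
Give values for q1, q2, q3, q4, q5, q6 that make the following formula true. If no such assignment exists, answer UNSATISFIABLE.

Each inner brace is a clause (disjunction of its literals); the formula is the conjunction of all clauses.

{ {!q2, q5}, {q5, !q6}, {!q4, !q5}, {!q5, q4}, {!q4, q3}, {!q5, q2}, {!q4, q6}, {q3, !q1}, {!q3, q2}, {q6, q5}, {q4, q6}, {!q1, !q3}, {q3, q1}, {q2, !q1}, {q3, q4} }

UNSATISFIABLE

Case q2 = false:
(!q5) alone gives q5 = false.
(!q6) alone gives q6 = false.
That conflicts with the unit clause (q6).
So q2 must be the other value — set q2 = true.
(q5) alone gives q5 = true.
(!q4) alone gives q4 = false.
That conflicts with the unit clause (q4).
Either choice for q2 ends in contradiction.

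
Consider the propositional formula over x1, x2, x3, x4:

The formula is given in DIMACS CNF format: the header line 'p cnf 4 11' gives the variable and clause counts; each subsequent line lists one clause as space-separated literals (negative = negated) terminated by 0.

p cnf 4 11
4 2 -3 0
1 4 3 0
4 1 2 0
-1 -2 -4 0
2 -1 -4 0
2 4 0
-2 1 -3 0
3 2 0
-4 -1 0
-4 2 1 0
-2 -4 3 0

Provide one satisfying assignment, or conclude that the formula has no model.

Try x2 = True.
Try x1 = True.
Unit clause (¬x4) forces x4 = False.
Every clause is now satisfied; x3 is unconstrained.

x1 ↦ True, x2 ↦ True, x3 ↦ True, x4 ↦ False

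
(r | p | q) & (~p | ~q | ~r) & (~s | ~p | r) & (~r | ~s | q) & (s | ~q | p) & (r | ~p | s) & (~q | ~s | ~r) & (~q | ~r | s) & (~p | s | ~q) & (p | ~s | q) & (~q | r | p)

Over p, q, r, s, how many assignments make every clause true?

2

There are 2^4 = 16 truth assignments over (p, q, r, s).
Check each against the 11 clauses (columns in the order p, q, r, s):
  F F F F  ✗ fails (r | p | q)
  F F F T  ✗ fails (r | p | q)
  F F T F  ✓ satisfies all
  F F T T  ✗ fails (~r | ~s | q)
  F T F F  ✗ fails (s | ~q | p)
  F T F T  ✗ fails (~q | r | p)
  F T T F  ✗ fails (s | ~q | p)
  F T T T  ✗ fails (~q | ~s | ~r)
  T F F F  ✗ fails (r | ~p | s)
  T F F T  ✗ fails (~s | ~p | r)
  T F T F  ✓ satisfies all
  T F T T  ✗ fails (~r | ~s | q)
  T T F F  ✗ fails (r | ~p | s)
  T T F T  ✗ fails (~s | ~p | r)
  T T T F  ✗ fails (~p | ~q | ~r)
  T T T T  ✗ fails (~p | ~q | ~r)
2 of the 16 rows are models.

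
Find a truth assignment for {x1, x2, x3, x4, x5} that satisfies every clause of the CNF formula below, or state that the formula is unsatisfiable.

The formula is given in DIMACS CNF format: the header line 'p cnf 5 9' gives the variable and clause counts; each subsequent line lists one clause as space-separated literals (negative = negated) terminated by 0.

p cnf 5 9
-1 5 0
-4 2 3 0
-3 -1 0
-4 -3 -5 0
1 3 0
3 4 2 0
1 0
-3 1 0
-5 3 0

The clause (x1) is unit, so x1 = True.
The clause (x5) is unit, so x5 = True.
The clause (¬x3) is unit, so x3 = False.
But (x3) is also a unit clause — contradiction.

UNSATISFIABLE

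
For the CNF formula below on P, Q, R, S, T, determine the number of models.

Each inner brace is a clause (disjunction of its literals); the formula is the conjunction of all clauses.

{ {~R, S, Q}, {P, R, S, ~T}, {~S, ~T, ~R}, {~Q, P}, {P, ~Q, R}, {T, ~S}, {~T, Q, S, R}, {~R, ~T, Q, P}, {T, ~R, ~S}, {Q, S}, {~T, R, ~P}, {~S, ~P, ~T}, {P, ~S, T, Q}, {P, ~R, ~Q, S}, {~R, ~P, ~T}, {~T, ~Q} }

3

There are 2^5 = 32 truth assignments over (P, Q, R, S, T).
Split on Q. With Q = 1, the clauses containing Q are satisfied and ~Q drops from the rest; 2 of the 2^4 = 16 assignments to the other variables satisfy what remains.
With Q = 0, by the same count on the reduced clause set, 1 assignment works.
Total: 2 + 1 = 3.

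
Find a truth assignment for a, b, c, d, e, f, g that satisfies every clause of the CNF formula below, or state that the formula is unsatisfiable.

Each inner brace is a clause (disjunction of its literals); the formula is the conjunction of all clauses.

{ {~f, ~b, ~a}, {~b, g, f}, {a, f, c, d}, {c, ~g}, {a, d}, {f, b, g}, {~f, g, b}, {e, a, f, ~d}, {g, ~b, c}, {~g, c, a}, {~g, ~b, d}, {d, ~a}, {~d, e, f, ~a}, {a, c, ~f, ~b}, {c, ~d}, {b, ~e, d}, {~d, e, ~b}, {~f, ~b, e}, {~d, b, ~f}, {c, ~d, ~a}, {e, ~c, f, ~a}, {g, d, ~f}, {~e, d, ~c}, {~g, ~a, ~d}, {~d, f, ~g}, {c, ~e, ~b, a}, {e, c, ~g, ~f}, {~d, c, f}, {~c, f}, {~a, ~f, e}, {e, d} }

Suppose c = 1.
The clause (f) is unit, so f = 1.
Suppose b = 1.
The clause (~a) is unit, so a = 0.
The clause (d) is unit, so d = 1.
The clause (e) is unit, so e = 1.
No clause remains; g is free.

a=0; b=1; c=1; d=1; e=1; f=1; g=1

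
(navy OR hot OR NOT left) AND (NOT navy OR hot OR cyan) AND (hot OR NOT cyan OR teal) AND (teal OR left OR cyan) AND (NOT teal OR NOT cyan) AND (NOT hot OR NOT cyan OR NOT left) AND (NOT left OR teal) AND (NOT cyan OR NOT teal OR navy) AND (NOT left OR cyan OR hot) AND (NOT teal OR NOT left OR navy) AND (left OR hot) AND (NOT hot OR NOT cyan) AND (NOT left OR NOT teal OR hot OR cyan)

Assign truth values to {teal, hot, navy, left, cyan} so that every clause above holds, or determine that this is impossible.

teal=true; hot=true; navy=true; left=false; cyan=false

Try teal = true.
The clause (NOT cyan) is unit, so cyan = false.
Try navy = true.
The clause (hot) is unit, so hot = true.
All clauses hold; left can take either value.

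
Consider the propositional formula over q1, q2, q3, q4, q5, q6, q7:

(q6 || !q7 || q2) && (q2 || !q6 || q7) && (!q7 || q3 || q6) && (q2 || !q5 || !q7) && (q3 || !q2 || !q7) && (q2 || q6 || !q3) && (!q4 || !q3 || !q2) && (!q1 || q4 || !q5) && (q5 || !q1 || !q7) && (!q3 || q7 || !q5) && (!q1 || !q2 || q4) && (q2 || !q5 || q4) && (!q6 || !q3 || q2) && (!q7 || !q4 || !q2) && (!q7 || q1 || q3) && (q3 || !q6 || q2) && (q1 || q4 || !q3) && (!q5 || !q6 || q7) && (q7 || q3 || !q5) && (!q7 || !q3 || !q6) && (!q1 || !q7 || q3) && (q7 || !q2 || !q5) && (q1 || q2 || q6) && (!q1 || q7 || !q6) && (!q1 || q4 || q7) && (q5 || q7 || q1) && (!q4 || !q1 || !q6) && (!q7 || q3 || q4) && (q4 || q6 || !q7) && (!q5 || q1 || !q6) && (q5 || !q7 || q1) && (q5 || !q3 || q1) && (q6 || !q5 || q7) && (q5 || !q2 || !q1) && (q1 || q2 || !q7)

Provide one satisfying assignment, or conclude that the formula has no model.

Try q6 = false.
Try q7 = false.
From the singleton clause (!q5), q5 = false.
From the singleton clause (q1), q1 = true.
From the singleton clause (q4), q4 = true.
From the singleton clause (!q2), q2 = false.
From the singleton clause (!q3), q3 = false.
Every clause now holds.

q1 ↦ true, q2 ↦ false, q3 ↦ false, q4 ↦ true, q5 ↦ false, q6 ↦ false, q7 ↦ false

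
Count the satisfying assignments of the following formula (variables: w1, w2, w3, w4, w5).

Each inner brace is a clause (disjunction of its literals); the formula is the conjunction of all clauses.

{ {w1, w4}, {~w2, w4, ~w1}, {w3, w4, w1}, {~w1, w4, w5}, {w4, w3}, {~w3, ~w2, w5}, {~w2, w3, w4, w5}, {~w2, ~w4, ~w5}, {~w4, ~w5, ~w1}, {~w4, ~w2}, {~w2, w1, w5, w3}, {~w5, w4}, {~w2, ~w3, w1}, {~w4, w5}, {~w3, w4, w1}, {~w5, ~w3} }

There are 2^5 = 32 truth assignments over (w1, w2, w3, w4, w5).
Split on w3. With w3 = 1, the clauses containing w3 are satisfied and ~w3 drops from the rest; 0 of the 2^4 = 16 assignments to the other variables satisfy what remains.
With w3 = 0, by the same count on the reduced clause set, 1 assignment works.
Total: 0 + 1 = 1.

1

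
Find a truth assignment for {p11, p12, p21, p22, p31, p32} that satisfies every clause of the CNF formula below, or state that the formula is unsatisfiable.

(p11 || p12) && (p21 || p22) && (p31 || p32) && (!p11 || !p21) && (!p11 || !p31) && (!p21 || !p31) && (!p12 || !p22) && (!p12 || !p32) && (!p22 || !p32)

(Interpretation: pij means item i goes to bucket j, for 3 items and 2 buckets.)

UNSATISFIABLE

Branch on p11: set p11 = true.
The clause (!p21) is unit, so p21 = false.
The clause (p22) is unit, so p22 = true.
The clause (!p31) is unit, so p31 = false.
The clause (p32) is unit, so p32 = true.
That conflicts with the unit clause (!p32).
Backtrack on p11: now try p11 = false.
The clause (p12) is unit, so p12 = true.
The clause (!p22) is unit, so p22 = false.
The clause (p21) is unit, so p21 = true.
The clause (!p31) is unit, so p31 = false.
The clause (p32) is unit, so p32 = true.
That conflicts with the unit clause (!p32).
Either choice for p11 ends in contradiction.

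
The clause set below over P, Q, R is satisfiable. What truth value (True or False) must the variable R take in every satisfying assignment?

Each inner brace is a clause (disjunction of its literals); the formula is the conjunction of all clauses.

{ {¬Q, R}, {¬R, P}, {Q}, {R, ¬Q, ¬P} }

Suppose R = False.
From the singleton clause (¬Q), Q = False.
Now (Q) is unsatisfied and unit — conflict.
So every satisfying assignment has R = True.

True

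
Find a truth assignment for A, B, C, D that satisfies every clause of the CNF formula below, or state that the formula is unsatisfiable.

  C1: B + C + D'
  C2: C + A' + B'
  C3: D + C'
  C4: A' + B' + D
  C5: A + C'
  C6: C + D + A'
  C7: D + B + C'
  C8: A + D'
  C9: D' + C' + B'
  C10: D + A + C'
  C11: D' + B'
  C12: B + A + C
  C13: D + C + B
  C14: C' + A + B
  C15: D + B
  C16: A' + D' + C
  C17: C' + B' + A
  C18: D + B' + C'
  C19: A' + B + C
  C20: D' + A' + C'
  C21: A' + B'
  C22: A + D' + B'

A=0,  B=1,  C=0,  D=0

Branch on D: set D = 0.
From the singleton clause (C'), C = 0.
From the singleton clause (A'), A = 0.
From the singleton clause (B), B = 1.
All clauses are satisfied.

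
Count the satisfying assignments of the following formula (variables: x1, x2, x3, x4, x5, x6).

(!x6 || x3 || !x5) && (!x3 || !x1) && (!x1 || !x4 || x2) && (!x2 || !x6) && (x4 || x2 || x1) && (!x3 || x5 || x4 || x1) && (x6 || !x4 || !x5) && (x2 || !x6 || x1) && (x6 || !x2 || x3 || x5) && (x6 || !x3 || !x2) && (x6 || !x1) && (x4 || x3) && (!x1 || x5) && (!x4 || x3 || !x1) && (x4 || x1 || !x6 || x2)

2

There are 2^6 = 64 truth assignments over (x1, x2, x3, x4, x5, x6).
Split on x5. With x5 = true, the clauses containing x5 are satisfied and !x5 drops from the rest; 0 of the 2^5 = 32 assignments to the other variables satisfy what remains.
With x5 = false, by the same count on the reduced clause set, 2 assignments work.
Total: 0 + 2 = 2.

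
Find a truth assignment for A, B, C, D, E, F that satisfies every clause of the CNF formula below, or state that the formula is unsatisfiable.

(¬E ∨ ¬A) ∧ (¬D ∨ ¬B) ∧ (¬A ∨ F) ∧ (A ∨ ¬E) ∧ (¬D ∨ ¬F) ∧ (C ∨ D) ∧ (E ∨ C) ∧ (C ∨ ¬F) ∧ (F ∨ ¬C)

Case E = False:
(C) alone gives C = True.
(F) alone gives F = True.
(¬D) alone gives D = False.
No clause remains; A, B are free.

A=False; B=False; C=True; D=False; E=False; F=True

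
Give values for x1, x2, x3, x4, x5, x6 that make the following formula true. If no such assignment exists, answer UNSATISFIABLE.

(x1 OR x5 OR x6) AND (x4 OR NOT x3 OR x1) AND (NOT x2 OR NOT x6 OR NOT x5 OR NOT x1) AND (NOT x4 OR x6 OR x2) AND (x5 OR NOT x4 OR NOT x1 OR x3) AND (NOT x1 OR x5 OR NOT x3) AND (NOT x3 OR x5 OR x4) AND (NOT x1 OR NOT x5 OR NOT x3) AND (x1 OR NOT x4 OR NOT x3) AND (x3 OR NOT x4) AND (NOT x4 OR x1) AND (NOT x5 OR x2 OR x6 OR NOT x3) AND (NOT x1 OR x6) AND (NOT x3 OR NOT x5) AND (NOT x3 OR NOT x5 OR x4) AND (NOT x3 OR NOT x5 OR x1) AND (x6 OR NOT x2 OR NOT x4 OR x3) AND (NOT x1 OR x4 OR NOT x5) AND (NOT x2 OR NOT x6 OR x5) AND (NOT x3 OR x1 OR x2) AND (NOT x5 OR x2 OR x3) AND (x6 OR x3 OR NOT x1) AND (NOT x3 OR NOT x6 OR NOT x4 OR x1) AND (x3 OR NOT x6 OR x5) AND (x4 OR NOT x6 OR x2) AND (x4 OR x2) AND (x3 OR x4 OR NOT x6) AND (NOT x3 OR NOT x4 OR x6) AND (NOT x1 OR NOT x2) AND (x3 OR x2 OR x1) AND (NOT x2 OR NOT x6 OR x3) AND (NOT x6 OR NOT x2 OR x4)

x1 ↦ false; x2 ↦ true; x3 ↦ false; x4 ↦ false; x5 ↦ true; x6 ↦ false

Try x3 = false.
(NOT x4) alone gives x4 = false.
(x2) alone gives x2 = true.
(NOT x6) alone gives x6 = false.
(NOT x1) alone gives x1 = false.
(x5) alone gives x5 = true.
This assignment satisfies each clause.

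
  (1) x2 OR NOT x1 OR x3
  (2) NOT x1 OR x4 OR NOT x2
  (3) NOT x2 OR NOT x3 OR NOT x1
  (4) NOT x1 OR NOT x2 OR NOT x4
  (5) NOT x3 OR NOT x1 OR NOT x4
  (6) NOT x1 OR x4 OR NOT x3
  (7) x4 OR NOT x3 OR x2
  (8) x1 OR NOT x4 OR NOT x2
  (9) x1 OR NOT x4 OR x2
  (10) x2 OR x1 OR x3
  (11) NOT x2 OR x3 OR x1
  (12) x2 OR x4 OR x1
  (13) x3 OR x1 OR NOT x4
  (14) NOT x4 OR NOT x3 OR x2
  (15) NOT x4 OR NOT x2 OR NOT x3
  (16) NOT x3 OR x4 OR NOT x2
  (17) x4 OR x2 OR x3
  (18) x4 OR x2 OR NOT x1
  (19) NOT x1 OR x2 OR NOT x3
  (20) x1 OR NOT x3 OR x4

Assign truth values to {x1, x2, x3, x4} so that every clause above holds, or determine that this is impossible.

Try x2 = true.
Try x1 = false.
(NOT x4) alone gives x4 = false.
(x3) alone gives x3 = true.
But (NOT x3) is also a unit clause — contradiction.
That branch fails; take x1 = true instead.
(x4) alone gives x4 = true.
But (NOT x4) is also a unit clause — contradiction.
Both values of x1 lead to a conflict.
That branch fails; take x2 = false instead.
Try x1 = false.
(NOT x4) alone gives x4 = false.
But (x4) is also a unit clause — contradiction.
That branch fails; take x1 = true instead.
(x3) alone gives x3 = true.
But (NOT x3) is also a unit clause — contradiction.
Both values of x1 lead to a conflict.
Both values of x2 lead to a conflict.

UNSATISFIABLE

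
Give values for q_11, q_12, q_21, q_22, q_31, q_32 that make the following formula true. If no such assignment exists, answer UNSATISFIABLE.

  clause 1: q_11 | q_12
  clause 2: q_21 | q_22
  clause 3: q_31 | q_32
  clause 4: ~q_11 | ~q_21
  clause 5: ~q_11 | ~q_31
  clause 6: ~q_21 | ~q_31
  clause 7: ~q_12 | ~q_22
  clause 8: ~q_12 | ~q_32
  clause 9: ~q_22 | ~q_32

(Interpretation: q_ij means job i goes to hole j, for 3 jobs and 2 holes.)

Case q_11 = 1:
The clause (~q_21) is unit, so q_21 = 0.
The clause (q_22) is unit, so q_22 = 1.
The clause (~q_31) is unit, so q_31 = 0.
The clause (q_32) is unit, so q_32 = 1.
That conflicts with the unit clause (~q_32).
That branch fails; take q_11 = 0 instead.
The clause (q_12) is unit, so q_12 = 1.
The clause (~q_22) is unit, so q_22 = 0.
The clause (q_21) is unit, so q_21 = 1.
The clause (~q_31) is unit, so q_31 = 0.
The clause (q_32) is unit, so q_32 = 1.
That conflicts with the unit clause (~q_32).
Either choice for q_11 ends in contradiction.

UNSATISFIABLE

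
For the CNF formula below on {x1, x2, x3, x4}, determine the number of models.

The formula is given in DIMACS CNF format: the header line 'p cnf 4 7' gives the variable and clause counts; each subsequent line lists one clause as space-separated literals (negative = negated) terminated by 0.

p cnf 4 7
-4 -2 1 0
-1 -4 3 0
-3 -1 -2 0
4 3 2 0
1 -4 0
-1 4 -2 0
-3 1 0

There are 2^4 = 16 truth assignments over (x1, x2, x3, x4).
Check each against the 7 clauses (columns in the order x1, x2, x3, x4):
  F F F F  ✗ fails (x4 ∨ x3 ∨ x2)
  F F F T  ✗ fails (x1 ∨ ¬x4)
  F F T F  ✗ fails (¬x3 ∨ x1)
  F F T T  ✗ fails (x1 ∨ ¬x4)
  F T F F  ✓ satisfies all
  F T F T  ✗ fails (¬x4 ∨ ¬x2 ∨ x1)
  F T T F  ✗ fails (¬x3 ∨ x1)
  F T T T  ✗ fails (¬x4 ∨ ¬x2 ∨ x1)
  T F F F  ✗ fails (x4 ∨ x3 ∨ x2)
  T F F T  ✗ fails (¬x1 ∨ ¬x4 ∨ x3)
  T F T F  ✓ satisfies all
  T F T T  ✓ satisfies all
  T T F F  ✗ fails (¬x1 ∨ x4 ∨ ¬x2)
  T T F T  ✗ fails (¬x1 ∨ ¬x4 ∨ x3)
  T T T F  ✗ fails (¬x3 ∨ ¬x1 ∨ ¬x2)
  T T T T  ✗ fails (¬x3 ∨ ¬x1 ∨ ¬x2)
3 of the 16 rows are models.

3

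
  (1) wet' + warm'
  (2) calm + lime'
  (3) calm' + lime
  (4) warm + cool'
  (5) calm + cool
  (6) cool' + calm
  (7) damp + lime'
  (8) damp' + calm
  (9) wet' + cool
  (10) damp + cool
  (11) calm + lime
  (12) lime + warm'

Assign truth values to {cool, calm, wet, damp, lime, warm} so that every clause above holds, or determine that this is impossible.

cool=0, calm=1, wet=0, damp=1, lime=1, warm=1

Case wet = 0:
Case calm = 1:
The clause (lime) is unit, so lime = 1.
The clause (damp) is unit, so damp = 1.
Case warm = 1:
All clauses hold; cool can take either value.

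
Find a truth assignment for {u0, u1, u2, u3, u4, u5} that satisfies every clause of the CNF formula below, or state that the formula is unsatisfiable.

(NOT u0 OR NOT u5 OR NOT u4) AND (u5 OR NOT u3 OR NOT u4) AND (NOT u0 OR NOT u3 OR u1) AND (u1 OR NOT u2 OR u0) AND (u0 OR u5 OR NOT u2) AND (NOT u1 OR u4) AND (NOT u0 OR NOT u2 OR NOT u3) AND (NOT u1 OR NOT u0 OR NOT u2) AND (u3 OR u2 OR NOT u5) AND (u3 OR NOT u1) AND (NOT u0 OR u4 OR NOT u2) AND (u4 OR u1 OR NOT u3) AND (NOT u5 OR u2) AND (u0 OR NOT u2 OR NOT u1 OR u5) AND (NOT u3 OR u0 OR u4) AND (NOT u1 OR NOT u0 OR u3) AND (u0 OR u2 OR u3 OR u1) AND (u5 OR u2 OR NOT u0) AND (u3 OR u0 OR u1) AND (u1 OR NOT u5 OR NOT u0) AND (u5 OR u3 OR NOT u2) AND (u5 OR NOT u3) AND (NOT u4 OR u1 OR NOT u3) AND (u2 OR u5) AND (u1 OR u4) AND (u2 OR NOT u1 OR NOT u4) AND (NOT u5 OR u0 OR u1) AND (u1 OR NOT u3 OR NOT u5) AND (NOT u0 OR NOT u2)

u0: false,  u1: true,  u2: true,  u3: true,  u4: true,  u5: true

Try u1 = true.
The clause (u4) is unit, so u4 = true.
The clause (u3) is unit, so u3 = true.
The clause (u5) is unit, so u5 = true.
The clause (NOT u0) is unit, so u0 = false.
The clause (u2) is unit, so u2 = true.
This assignment satisfies each clause.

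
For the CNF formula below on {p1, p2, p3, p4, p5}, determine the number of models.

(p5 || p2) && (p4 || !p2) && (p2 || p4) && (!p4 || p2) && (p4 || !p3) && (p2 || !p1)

8

There are 2^5 = 32 truth assignments over (p1, p2, p3, p4, p5).
Split on p3. With p3 = true, the clauses containing p3 are satisfied and !p3 drops from the rest; 4 of the 2^4 = 16 assignments to the other variables satisfy what remains.
With p3 = false, by the same count on the reduced clause set, 4 assignments work.
(One model: p1=F, p2=T, p3=F, p4=T, p5=F.)
Total: 4 + 4 = 8.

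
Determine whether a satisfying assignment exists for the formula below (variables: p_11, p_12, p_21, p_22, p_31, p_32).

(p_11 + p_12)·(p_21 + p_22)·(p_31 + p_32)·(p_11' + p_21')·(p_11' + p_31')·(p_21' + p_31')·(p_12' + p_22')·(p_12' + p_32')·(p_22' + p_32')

Unsatisfiable

Try p_11 = 1.
The clause (p_21') is unit, so p_21 = 0.
The clause (p_22) is unit, so p_22 = 1.
The clause (p_31') is unit, so p_31 = 0.
The clause (p_32) is unit, so p_32 = 1.
That conflicts with the unit clause (p_32').
Backtrack on p_11: now try p_11 = 0.
The clause (p_12) is unit, so p_12 = 1.
The clause (p_22') is unit, so p_22 = 0.
The clause (p_21) is unit, so p_21 = 1.
The clause (p_31') is unit, so p_31 = 0.
The clause (p_32) is unit, so p_32 = 1.
That conflicts with the unit clause (p_32').
Both values of p_11 lead to a conflict.
No assignment satisfies every clause.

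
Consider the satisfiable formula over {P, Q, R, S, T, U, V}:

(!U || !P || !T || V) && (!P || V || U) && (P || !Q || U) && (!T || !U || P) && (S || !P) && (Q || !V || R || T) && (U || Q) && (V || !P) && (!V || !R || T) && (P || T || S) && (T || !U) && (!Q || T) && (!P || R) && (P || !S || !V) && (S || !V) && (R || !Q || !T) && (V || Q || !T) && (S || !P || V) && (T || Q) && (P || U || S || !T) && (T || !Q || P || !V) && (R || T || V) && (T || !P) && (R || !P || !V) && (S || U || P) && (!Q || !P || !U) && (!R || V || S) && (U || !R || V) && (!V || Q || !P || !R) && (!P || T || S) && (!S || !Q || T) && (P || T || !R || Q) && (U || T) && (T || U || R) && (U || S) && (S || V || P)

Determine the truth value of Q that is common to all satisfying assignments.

Suppose Q = false.
(U) alone gives U = true.
(T) alone gives T = true.
(P) alone gives P = true.
(V) alone gives V = true.
(S) alone gives S = true.
(R) alone gives R = true.
But (!R) is also a unit clause — contradiction.
So every satisfying assignment has Q = True.

True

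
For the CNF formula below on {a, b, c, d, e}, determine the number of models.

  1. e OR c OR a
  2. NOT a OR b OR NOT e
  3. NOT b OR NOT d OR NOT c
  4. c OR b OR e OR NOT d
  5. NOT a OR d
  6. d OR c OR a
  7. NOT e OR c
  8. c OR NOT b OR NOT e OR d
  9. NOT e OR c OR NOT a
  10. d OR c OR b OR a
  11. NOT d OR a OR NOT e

7

There are 2^5 = 32 truth assignments over (a, b, c, d, e).
Split on e. With e = true, the clauses containing e are satisfied and NOT e drops from the rest; 2 of the 2^4 = 16 assignments to the other variables satisfy what remains.
With e = false, by the same count on the reduced clause set, 5 assignments work.
Total: 2 + 5 = 7.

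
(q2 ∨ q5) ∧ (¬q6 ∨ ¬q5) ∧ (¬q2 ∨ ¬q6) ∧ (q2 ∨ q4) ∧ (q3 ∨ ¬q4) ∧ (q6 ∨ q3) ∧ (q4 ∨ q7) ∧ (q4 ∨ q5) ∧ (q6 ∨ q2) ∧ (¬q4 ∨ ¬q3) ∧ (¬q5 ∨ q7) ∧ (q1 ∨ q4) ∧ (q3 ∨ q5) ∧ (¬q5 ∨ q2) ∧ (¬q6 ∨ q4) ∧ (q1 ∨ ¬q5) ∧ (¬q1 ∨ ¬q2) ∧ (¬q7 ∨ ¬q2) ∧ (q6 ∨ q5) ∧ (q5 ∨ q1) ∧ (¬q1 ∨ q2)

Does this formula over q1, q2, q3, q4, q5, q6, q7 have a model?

Branch on q2: set q2 = True.
(¬q6) alone gives q6 = False.
(q3) alone gives q3 = True.
(¬q4) alone gives q4 = False.
(q7) alone gives q7 = True.
But (¬q7) is also a unit clause — contradiction.
That branch fails; take q2 = False instead.
(q5) alone gives q5 = True.
But (¬q5) is also a unit clause — contradiction.
Both values of q2 lead to a conflict.
No assignment satisfies every clause.

No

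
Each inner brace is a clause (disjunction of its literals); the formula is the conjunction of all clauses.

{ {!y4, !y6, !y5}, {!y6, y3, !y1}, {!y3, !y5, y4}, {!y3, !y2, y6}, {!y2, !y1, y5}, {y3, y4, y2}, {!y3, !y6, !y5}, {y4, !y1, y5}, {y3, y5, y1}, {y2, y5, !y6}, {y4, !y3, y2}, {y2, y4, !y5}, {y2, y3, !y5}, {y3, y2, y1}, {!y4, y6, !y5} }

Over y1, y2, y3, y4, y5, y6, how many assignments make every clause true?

8

There are 2^6 = 64 truth assignments over (y1, y2, y3, y4, y5, y6).
Split on y2. With y2 = true, the clauses containing y2 are satisfied and !y2 drops from the rest; 5 of the 2^5 = 32 assignments to the other variables satisfy what remains.
With y2 = false, by the same count on the reduced clause set, 3 assignments work.
Total: 5 + 3 = 8.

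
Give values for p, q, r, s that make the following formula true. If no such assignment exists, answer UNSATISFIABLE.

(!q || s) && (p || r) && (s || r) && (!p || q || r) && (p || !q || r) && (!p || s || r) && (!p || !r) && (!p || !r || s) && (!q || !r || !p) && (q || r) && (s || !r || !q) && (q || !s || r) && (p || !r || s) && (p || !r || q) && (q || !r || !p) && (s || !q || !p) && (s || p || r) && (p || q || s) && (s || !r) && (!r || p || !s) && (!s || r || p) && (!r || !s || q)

p ↦ true; q ↦ true; r ↦ false; s ↦ true

Suppose q = true.
From the singleton clause (s), s = true.
Suppose p = true.
From the singleton clause (!r), r = false.
Every clause now holds.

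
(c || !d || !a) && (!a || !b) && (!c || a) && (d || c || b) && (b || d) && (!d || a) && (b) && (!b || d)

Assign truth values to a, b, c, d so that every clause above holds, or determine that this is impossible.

UNSATISFIABLE

The clause (b) is unit, so b = true.
The clause (!a) is unit, so a = false.
The clause (!c) is unit, so c = false.
The clause (!d) is unit, so d = false.
Now (d) is unsatisfied and unit — conflict.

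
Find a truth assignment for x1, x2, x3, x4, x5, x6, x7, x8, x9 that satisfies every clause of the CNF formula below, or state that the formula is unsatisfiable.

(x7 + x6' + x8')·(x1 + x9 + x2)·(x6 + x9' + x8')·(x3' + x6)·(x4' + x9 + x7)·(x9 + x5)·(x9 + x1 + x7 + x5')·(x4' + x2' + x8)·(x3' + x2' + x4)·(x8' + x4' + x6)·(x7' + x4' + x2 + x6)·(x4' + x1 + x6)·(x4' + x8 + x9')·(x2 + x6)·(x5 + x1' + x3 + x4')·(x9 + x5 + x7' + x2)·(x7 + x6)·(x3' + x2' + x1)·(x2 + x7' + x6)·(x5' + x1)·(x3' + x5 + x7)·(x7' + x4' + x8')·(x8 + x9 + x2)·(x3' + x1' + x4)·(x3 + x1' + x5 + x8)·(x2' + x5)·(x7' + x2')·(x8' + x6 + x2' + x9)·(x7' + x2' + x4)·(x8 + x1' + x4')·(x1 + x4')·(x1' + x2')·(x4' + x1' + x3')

x1: 0; x2: 0; x3: 0; x4: 0; x5: 0; x6: 1; x7: 0; x8: 0; x9: 1

Case x3 = 0:
Case x9 = 1:
Case x6 = 1:
Case x7 = 0:
From the singleton clause (x8'), x8 = 0.
From the singleton clause (x4'), x4 = 0.
Case x5 = 0:
From the singleton clause (x1'), x1 = 0.
From the singleton clause (x2'), x2 = 0.
This assignment satisfies each clause.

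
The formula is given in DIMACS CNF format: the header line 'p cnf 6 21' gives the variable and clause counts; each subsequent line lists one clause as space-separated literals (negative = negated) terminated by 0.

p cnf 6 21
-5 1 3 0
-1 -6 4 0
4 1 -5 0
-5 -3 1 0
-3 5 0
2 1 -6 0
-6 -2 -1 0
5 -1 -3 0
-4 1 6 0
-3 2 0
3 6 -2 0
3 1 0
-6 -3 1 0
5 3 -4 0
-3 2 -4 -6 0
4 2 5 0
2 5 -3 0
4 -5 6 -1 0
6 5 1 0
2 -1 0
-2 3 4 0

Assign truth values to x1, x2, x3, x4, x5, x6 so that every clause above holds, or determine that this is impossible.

x1 ↦ True, x2 ↦ True, x3 ↦ True, x4 ↦ True, x5 ↦ True, x6 ↦ False

Try x3 = True.
Unit clause (x5) forces x5 = True.
Unit clause (x1) forces x1 = True.
Unit clause (x2) forces x2 = True.
Unit clause (¬x6) forces x6 = False.
Unit clause (x4) forces x4 = True.
All clauses are satisfied.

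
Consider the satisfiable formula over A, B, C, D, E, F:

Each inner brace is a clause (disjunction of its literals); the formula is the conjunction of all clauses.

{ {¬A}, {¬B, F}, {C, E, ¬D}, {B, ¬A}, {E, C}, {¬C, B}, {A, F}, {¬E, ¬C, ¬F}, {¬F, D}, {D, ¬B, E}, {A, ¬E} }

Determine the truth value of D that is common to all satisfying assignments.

True

Suppose D = False.
(¬A) alone gives A = False.
(F) alone gives F = True.
Now (¬F) is unsatisfied and unit — conflict.
So every satisfying assignment has D = True.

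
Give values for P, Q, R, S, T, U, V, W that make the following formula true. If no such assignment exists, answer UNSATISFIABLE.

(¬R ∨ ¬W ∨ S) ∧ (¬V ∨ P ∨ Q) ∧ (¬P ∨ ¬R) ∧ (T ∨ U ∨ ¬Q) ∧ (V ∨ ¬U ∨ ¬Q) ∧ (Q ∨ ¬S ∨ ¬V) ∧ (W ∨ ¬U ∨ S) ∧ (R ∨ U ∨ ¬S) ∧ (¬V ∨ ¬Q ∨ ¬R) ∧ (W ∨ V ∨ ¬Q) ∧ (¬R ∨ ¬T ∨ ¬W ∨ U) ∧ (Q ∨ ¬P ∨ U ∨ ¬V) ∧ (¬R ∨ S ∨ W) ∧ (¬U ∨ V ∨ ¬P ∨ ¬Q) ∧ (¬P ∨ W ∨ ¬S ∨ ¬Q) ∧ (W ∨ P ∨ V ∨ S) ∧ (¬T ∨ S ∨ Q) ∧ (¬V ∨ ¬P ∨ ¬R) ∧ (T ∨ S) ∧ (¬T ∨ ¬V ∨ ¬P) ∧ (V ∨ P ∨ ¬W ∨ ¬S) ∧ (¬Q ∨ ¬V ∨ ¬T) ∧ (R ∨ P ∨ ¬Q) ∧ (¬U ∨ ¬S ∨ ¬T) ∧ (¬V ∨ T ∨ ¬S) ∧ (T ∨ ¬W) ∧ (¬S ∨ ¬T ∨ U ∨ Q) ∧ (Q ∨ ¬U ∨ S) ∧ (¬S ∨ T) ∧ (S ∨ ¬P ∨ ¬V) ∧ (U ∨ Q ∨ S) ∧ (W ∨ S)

P ↦ True; Q ↦ True; R ↦ False; S ↦ False; T ↦ True; U ↦ False; V ↦ False; W ↦ True

Suppose P = True.
Unit clause (¬R) forces R = False.
Suppose U = False.
Unit clause (¬S) forces S = False.
Unit clause (T) forces T = True.
Unit clause (Q) forces Q = True.
Unit clause (¬V) forces V = False.
Unit clause (W) forces W = True.
Every clause now holds.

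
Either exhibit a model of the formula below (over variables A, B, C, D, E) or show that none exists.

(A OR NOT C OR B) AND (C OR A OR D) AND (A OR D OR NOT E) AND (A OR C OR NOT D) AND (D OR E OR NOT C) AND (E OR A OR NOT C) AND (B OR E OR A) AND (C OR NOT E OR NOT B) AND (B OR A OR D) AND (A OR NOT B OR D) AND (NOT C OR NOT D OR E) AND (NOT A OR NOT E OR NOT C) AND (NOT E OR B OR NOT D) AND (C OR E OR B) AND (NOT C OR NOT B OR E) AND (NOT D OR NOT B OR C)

A ↦ true, B ↦ true, C ↦ false, D ↦ false, E ↦ false

Suppose A = true.
Suppose E = false.
Suppose D = false.
Unit clause (NOT C) forces C = false.
Unit clause (B) forces B = true.
Every clause now holds.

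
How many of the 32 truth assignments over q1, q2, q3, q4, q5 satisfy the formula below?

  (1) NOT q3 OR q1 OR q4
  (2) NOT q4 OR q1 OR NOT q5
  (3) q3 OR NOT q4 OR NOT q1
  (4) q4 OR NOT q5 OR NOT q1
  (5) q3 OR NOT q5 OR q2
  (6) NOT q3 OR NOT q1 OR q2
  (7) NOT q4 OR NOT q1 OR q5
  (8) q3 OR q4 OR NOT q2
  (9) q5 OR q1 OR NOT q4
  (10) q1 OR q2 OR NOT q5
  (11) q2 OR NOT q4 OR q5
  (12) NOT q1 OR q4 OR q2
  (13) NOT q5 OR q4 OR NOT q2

3

There are 2^5 = 32 truth assignments over (q1, q2, q3, q4, q5).
Split on q5. With q5 = true, the clauses containing q5 are satisfied and NOT q5 drops from the rest; 1 of the 2^4 = 16 assignments to the other variables satisfy what remains.
With q5 = false, by the same count on the reduced clause set, 2 assignments work.
Total: 1 + 2 = 3.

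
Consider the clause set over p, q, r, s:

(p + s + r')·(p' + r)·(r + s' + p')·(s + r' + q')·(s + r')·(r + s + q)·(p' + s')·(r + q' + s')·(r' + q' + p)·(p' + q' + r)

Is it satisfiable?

Branch on p: set p = 0.
Branch on s: set s = 1.
Branch on r: set r = 1.
Unit clause (q') forces q = 0.
This assignment satisfies each clause.
A satisfying assignment: p ↦ 0,  q ↦ 0,  r ↦ 1,  s ↦ 1.

Yes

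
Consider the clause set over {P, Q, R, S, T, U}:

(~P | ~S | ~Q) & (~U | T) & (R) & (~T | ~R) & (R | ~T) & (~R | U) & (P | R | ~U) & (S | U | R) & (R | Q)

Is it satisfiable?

(R) alone gives R = 1.
(~T) alone gives T = 0.
(~U) alone gives U = 0.
That conflicts with the unit clause (U).
No assignment satisfies every clause.

Unsatisfiable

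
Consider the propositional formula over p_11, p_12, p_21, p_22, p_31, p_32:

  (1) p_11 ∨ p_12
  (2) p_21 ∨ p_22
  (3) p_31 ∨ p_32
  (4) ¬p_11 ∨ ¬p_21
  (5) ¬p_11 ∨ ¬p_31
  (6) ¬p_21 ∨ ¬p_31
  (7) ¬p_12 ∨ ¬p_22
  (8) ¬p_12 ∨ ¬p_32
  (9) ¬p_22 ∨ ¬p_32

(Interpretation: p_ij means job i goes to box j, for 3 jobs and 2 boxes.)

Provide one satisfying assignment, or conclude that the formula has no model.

Suppose p_11 = True.
(¬p_21) alone gives p_21 = False.
(p_22) alone gives p_22 = True.
(¬p_31) alone gives p_31 = False.
(p_32) alone gives p_32 = True.
But (¬p_32) is also a unit clause — contradiction.
So p_11 must be the other value — set p_11 = False.
(p_12) alone gives p_12 = True.
(¬p_22) alone gives p_22 = False.
(p_21) alone gives p_21 = True.
(¬p_31) alone gives p_31 = False.
(p_32) alone gives p_32 = True.
But (¬p_32) is also a unit clause — contradiction.
Either choice for p_11 ends in contradiction.

UNSATISFIABLE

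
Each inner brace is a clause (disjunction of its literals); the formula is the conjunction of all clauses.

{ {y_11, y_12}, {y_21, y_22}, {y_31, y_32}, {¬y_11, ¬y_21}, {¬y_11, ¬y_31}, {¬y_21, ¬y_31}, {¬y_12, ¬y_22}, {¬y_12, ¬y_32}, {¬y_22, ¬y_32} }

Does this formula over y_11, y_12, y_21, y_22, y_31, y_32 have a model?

No

Branch on y_11: set y_11 = True.
(¬y_21) alone gives y_21 = False.
(y_22) alone gives y_22 = True.
(¬y_31) alone gives y_31 = False.
(y_32) alone gives y_32 = True.
But (¬y_32) is also a unit clause — contradiction.
So y_11 must be the other value — set y_11 = False.
(y_12) alone gives y_12 = True.
(¬y_22) alone gives y_22 = False.
(y_21) alone gives y_21 = True.
(¬y_31) alone gives y_31 = False.
(y_32) alone gives y_32 = True.
But (¬y_32) is also a unit clause — contradiction.
Either choice for y_11 ends in contradiction.
No assignment satisfies every clause.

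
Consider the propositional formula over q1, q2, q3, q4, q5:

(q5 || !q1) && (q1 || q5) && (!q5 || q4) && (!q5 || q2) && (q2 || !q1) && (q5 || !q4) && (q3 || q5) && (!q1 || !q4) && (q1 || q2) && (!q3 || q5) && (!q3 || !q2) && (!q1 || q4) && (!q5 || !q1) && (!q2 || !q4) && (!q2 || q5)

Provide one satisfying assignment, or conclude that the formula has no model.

UNSATISFIABLE

Branch on q5: set q5 = true.
From the singleton clause (q4), q4 = true.
From the singleton clause (q2), q2 = true.
That conflicts with the unit clause (!q2).
That branch fails; take q5 = false instead.
From the singleton clause (!q1), q1 = false.
That conflicts with the unit clause (q1).
Neither q5 = true nor q5 = false works.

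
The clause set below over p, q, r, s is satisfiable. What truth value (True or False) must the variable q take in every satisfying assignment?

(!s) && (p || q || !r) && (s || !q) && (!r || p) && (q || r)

False

Suppose q = true.
The clause (!s) is unit, so s = false.
That conflicts with the unit clause (s).
So every satisfying assignment has q = False.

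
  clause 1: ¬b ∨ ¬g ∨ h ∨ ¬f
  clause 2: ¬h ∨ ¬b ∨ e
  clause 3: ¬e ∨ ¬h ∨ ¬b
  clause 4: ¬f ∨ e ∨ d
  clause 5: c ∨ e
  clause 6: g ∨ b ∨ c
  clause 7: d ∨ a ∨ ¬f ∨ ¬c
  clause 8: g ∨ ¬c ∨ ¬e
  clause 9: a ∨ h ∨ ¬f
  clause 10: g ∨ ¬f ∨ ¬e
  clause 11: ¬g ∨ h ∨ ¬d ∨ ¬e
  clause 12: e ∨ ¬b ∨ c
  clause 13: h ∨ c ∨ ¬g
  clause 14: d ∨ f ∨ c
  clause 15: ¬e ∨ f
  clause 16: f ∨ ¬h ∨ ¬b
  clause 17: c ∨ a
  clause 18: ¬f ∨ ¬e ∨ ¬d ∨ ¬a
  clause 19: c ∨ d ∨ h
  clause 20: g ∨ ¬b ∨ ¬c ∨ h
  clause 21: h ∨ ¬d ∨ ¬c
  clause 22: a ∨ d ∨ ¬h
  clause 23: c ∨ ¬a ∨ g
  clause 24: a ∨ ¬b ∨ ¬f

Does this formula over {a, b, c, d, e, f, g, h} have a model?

Try c = True.
Try g = True.
Try e = False.
Try h = True.
Unit clause (¬b) forces b = False.
Try f = True.
Unit clause (d) forces d = True.
No clause remains; a is free.
A satisfying assignment: a: True, b: False, c: True, d: True, e: False, f: True, g: True, h: True.

Satisfiable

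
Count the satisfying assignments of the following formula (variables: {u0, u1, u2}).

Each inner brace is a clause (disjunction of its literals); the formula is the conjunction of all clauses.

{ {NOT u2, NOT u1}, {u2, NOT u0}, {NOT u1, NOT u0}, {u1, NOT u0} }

There are 2^3 = 8 truth assignments over (u0, u1, u2).
Check each against the 4 clauses (columns in the order u0, u1, u2):
  F F F  ✓ satisfies all
  F F T  ✓ satisfies all
  F T F  ✓ satisfies all
  F T T  ✗ fails (NOT u2 OR NOT u1)
  T F F  ✗ fails (u2 OR NOT u0)
  T F T  ✗ fails (u1 OR NOT u0)
  T T F  ✗ fails (u2 OR NOT u0)
  T T T  ✗ fails (NOT u2 OR NOT u1)
3 of the 8 rows are models.

3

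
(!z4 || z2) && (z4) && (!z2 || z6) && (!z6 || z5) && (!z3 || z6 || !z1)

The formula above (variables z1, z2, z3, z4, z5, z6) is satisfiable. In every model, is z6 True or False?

True

Suppose z6 = false.
The clause (z4) is unit, so z4 = true.
The clause (z2) is unit, so z2 = true.
But (!z2) is also a unit clause — contradiction.
So every satisfying assignment has z6 = True.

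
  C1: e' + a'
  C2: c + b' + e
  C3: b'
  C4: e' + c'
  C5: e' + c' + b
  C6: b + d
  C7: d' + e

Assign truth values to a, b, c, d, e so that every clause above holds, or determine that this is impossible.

Unit clause (b') forces b = 0.
Unit clause (d) forces d = 1.
Unit clause (e) forces e = 1.
Unit clause (a') forces a = 0.
Unit clause (c') forces c = 0.
All clauses are satisfied.

a ↦ 0; b ↦ 0; c ↦ 0; d ↦ 1; e ↦ 1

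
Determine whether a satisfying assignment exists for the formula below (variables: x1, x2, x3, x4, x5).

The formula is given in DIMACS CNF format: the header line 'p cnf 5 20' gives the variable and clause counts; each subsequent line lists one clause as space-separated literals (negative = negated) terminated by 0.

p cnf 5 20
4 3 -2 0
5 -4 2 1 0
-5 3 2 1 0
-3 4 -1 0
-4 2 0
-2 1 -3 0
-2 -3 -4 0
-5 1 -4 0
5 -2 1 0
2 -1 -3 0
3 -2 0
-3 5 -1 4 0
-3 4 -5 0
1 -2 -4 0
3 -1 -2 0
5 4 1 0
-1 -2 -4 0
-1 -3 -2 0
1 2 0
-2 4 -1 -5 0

Yes, satisfiable

Case x4 = False:
Case x3 = False:
(¬x2) alone gives x2 = False.
(x1) alone gives x1 = True.
Every clause is now satisfied; x5 is unconstrained.
A satisfying assignment: x1=True,  x2=False,  x3=False,  x4=False,  x5=False.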